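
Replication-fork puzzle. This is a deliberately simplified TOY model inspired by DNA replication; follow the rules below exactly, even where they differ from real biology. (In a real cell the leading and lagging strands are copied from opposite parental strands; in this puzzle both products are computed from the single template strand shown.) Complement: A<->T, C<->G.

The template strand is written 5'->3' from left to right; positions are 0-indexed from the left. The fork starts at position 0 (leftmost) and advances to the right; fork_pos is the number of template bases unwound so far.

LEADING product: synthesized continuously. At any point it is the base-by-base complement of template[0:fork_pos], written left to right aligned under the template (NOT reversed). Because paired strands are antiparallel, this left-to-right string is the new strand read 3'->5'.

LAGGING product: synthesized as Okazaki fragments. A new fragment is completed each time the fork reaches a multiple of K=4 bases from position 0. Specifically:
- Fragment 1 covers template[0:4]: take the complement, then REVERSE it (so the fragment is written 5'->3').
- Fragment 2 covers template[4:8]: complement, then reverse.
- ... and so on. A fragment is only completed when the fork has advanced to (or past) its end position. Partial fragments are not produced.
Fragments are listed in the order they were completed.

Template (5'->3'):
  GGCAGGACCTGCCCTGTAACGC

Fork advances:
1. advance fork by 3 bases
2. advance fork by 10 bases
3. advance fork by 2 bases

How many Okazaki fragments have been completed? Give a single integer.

Answer: 3

Derivation:
Step 1: advance 3 -> fork_pos = 0 + 3 = 3. Next multiple of 4 is 4 (not reached); still 0 fragment(s).
Step 2: advance 10 -> fork_pos = 3 + 10 = 13. Reached multiple(s) of 4: 4, 8, 12 -> fragments 1-3 completed (3 total).
Step 3: advance 2 -> fork_pos = 13 + 2 = 15. Next multiple of 4 is 16 (not reached); still 3 fragment(s).
Check: final fork_pos = 15; the multiples of 4 that are <= 15 are 4..12 -> 15 // 4 = 3 completed fragment(s).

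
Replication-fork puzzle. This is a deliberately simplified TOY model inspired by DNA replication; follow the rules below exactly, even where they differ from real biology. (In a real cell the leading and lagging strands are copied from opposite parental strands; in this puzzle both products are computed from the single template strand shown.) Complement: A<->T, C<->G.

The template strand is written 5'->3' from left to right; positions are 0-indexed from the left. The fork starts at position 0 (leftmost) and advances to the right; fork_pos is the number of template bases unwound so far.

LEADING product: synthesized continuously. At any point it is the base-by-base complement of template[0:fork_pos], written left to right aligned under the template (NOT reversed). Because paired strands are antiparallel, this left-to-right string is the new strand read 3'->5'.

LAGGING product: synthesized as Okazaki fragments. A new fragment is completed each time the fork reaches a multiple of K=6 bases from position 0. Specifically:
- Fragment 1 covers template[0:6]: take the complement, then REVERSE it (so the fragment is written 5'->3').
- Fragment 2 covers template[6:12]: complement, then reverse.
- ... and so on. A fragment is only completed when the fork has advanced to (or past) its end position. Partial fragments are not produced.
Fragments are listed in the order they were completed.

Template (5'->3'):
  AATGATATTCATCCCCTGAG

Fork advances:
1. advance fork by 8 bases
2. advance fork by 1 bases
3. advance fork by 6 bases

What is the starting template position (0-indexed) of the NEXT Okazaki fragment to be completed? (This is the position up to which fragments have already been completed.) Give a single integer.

Answer: 12

Derivation:
Step 1: advance 8 -> fork_pos = 0 + 8 = 8. Reached multiple(s) of 6: 6 -> fragment 1 completed (1 total).
Step 2: advance 1 -> fork_pos = 8 + 1 = 9. Next multiple of 6 is 12 (not reached); still 1 fragment(s).
Step 3: advance 6 -> fork_pos = 9 + 6 = 15. Reached multiple(s) of 6: 12 -> fragment 2 completed (2 total).
2 fragment(s) completed, covering template[0:12] (2 x 6 = 12). The next fragment, fragment 3, covers template[12:18], so it starts at position 12.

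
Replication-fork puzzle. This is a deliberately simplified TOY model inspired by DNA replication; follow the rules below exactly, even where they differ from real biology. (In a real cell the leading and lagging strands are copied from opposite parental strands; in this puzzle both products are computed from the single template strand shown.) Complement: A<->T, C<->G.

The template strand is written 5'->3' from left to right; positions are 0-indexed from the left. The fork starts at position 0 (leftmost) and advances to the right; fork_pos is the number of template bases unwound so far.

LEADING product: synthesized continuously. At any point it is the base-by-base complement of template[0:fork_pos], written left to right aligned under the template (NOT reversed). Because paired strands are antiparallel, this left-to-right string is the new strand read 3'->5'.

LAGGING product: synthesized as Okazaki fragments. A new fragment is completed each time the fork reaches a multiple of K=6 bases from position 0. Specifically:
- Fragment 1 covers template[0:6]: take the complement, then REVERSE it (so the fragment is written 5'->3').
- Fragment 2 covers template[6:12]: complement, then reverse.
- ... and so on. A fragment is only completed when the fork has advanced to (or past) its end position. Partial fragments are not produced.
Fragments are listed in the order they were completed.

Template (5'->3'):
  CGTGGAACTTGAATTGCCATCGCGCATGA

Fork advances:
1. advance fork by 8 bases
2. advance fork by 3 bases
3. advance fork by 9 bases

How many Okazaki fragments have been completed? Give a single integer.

Step 1: advance 8 -> fork_pos = 0 + 8 = 8. Reached multiple(s) of 6: 6 -> fragment 1 completed (1 total).
Step 2: advance 3 -> fork_pos = 8 + 3 = 11. Next multiple of 6 is 12 (not reached); still 1 fragment(s).
Step 3: advance 9 -> fork_pos = 11 + 9 = 20. Reached multiple(s) of 6: 12, 18 -> fragments 2-3 completed (3 total).
Check: final fork_pos = 20; the multiples of 6 that are <= 20 are 6..18 -> 20 // 6 = 3 completed fragment(s).

Answer: 3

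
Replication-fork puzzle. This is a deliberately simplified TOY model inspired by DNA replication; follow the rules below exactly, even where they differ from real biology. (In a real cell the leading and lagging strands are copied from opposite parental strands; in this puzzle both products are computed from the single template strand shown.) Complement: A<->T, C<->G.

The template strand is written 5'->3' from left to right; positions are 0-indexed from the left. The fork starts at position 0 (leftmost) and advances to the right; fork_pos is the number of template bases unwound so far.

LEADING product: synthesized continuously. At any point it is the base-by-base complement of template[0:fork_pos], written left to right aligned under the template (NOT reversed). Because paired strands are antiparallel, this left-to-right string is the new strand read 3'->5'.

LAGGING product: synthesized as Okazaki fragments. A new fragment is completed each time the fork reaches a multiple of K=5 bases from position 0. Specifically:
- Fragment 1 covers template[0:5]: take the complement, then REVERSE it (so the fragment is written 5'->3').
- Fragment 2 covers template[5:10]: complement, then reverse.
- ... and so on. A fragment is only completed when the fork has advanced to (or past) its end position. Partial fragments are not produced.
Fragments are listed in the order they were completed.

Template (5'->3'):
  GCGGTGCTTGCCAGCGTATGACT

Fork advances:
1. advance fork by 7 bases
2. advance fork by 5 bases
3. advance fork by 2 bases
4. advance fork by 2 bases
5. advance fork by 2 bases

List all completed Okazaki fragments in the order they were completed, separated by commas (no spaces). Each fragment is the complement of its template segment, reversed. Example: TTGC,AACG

Step 1: advance 7 -> fork_pos = 0 + 7 = 7. Reached multiple(s) of 5: 5 -> fragment 1 completed (1 total).
Step 2: advance 5 -> fork_pos = 7 + 5 = 12. Reached multiple(s) of 5: 10 -> fragment 2 completed (2 total).
Step 3: advance 2 -> fork_pos = 12 + 2 = 14. Next multiple of 5 is 15 (not reached); still 2 fragment(s).
Step 4: advance 2 -> fork_pos = 14 + 2 = 16. Reached multiple(s) of 5: 15 -> fragment 3 completed (3 total).
Step 5: advance 2 -> fork_pos = 16 + 2 = 18. Next multiple of 5 is 20 (not reached); still 3 fragment(s).
Final fork_pos = 18, so 3 fragment(s) are complete. Build each: template segment -> complement -> reverse.
Fragment 1: template[0:5] = GCGGT -> complement CGCCA -> reversed ACCGC
Fragment 2: template[5:10] = GCTTG -> complement CGAAC -> reversed CAAGC
Fragment 3: template[10:15] = CCAGC -> complement GGTCG -> reversed GCTGG

Answer: ACCGC,CAAGC,GCTGG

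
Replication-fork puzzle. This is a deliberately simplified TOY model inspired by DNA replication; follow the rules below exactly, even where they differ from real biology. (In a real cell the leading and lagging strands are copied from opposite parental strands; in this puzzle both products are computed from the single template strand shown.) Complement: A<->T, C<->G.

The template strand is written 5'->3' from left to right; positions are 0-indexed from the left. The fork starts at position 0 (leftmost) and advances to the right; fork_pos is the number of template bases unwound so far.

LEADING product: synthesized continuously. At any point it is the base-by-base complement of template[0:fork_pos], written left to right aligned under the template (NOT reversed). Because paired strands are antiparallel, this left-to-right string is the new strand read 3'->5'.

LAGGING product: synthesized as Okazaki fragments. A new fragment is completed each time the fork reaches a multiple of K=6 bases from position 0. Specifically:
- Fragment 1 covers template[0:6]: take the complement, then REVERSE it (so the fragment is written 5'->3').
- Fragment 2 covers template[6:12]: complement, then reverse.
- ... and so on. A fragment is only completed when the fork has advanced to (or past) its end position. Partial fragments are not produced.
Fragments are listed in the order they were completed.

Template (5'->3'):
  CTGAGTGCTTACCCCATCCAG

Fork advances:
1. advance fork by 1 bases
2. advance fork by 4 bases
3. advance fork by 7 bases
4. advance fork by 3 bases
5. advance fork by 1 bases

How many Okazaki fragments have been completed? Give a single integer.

Answer: 2

Derivation:
Step 1: advance 1 -> fork_pos = 0 + 1 = 1. Next multiple of 6 is 6 (not reached); still 0 fragment(s).
Step 2: advance 4 -> fork_pos = 1 + 4 = 5. Next multiple of 6 is 6 (not reached); still 0 fragment(s).
Step 3: advance 7 -> fork_pos = 5 + 7 = 12. Reached multiple(s) of 6: 6, 12 -> fragments 1-2 completed (2 total).
Step 4: advance 3 -> fork_pos = 12 + 3 = 15. Next multiple of 6 is 18 (not reached); still 2 fragment(s).
Step 5: advance 1 -> fork_pos = 15 + 1 = 16. Next multiple of 6 is 18 (not reached); still 2 fragment(s).
Check: final fork_pos = 16; the multiples of 6 that are <= 16 are 6..12 -> 16 // 6 = 2 completed fragment(s).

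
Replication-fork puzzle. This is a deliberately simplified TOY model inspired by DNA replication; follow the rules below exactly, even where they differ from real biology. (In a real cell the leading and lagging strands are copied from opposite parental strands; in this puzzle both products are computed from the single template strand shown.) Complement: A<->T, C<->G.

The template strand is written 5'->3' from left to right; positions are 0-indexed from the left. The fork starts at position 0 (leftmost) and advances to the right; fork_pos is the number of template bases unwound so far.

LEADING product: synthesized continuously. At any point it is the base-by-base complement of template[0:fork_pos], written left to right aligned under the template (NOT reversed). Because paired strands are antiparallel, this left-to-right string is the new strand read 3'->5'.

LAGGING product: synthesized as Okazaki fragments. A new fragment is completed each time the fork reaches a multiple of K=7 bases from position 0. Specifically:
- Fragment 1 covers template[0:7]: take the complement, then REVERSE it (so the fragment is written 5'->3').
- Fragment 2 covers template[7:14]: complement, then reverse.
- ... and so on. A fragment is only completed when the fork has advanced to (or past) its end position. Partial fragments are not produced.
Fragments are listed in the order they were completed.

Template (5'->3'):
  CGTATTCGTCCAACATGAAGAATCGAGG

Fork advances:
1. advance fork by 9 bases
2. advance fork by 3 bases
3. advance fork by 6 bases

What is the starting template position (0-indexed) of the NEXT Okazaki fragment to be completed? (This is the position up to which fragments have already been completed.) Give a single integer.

Step 1: advance 9 -> fork_pos = 0 + 9 = 9. Reached multiple(s) of 7: 7 -> fragment 1 completed (1 total).
Step 2: advance 3 -> fork_pos = 9 + 3 = 12. Next multiple of 7 is 14 (not reached); still 1 fragment(s).
Step 3: advance 6 -> fork_pos = 12 + 6 = 18. Reached multiple(s) of 7: 14 -> fragment 2 completed (2 total).
2 fragment(s) completed, covering template[0:14] (2 x 7 = 14). The next fragment, fragment 3, covers template[14:21], so it starts at position 14.

Answer: 14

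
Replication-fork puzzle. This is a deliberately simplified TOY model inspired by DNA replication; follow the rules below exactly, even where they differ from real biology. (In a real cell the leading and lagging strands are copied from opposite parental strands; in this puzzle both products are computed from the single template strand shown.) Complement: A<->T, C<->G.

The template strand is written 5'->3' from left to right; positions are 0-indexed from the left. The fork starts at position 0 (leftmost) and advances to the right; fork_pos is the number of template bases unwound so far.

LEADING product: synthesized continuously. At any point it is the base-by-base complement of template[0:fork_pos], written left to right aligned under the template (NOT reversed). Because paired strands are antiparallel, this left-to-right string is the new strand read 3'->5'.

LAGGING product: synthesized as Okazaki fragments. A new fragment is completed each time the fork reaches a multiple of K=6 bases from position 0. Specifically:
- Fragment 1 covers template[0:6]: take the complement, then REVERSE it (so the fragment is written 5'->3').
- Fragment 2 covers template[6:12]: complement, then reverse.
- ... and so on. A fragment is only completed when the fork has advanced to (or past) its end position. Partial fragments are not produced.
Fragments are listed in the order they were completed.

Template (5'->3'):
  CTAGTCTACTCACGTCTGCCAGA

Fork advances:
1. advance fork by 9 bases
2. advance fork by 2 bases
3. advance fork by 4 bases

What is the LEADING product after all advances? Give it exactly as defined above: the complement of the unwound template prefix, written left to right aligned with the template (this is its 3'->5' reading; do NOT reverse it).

Step 1: advance 9 -> fork_pos = 0 + 9 = 9.
Step 2: advance 2 -> fork_pos = 9 + 2 = 11.
Step 3: advance 4 -> fork_pos = 11 + 4 = 15.
Unwound prefix: template[0:15] = CTAGTCTACTCACGT
Complement it base by base (A<->T, C<->G), keeping left-to-right order:
  [0:5] CTAGT -> GATCA
  [5:10] CTACT -> GATGA
  [10:15] CACGT -> GTGCA
Concatenate: GATCAGATGAGTGCA (length 15; written aligned with the template, i.e. 3'->5').

Answer: GATCAGATGAGTGCA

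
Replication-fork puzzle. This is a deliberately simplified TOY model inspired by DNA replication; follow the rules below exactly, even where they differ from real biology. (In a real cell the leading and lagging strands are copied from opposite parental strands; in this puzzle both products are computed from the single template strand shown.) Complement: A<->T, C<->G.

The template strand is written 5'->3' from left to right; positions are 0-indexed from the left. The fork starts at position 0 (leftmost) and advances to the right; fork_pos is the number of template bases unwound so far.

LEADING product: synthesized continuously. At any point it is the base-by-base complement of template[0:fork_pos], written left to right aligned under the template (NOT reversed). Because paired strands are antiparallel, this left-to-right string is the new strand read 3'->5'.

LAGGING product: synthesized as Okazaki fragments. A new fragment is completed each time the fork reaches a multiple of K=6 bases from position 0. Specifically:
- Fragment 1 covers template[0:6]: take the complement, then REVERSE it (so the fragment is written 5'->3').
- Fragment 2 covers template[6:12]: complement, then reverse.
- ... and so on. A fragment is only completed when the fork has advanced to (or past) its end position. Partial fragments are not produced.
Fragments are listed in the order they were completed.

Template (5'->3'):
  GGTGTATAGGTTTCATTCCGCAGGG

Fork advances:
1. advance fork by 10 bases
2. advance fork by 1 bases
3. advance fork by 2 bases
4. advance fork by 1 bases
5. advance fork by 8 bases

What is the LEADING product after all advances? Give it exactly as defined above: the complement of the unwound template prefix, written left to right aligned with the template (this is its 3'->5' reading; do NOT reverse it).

Answer: CCACATATCCAAAGTAAGGCGT

Derivation:
Step 1: advance 10 -> fork_pos = 0 + 10 = 10.
Step 2: advance 1 -> fork_pos = 10 + 1 = 11.
Step 3: advance 2 -> fork_pos = 11 + 2 = 13.
Step 4: advance 1 -> fork_pos = 13 + 1 = 14.
Step 5: advance 8 -> fork_pos = 14 + 8 = 22.
Unwound prefix: template[0:22] = GGTGTATAGGTTTCATTCCGCA
Complement it base by base (A<->T, C<->G), keeping left-to-right order:
  [0:5] GGTGT -> CCACA
  [5:10] ATAGG -> TATCC
  [10:15] TTTCA -> AAAGT
  [15:20] TTCCG -> AAGGC
  [20:22] CA -> GT
Concatenate: CCACATATCCAAAGTAAGGCGT (length 22; written aligned with the template, i.e. 3'->5').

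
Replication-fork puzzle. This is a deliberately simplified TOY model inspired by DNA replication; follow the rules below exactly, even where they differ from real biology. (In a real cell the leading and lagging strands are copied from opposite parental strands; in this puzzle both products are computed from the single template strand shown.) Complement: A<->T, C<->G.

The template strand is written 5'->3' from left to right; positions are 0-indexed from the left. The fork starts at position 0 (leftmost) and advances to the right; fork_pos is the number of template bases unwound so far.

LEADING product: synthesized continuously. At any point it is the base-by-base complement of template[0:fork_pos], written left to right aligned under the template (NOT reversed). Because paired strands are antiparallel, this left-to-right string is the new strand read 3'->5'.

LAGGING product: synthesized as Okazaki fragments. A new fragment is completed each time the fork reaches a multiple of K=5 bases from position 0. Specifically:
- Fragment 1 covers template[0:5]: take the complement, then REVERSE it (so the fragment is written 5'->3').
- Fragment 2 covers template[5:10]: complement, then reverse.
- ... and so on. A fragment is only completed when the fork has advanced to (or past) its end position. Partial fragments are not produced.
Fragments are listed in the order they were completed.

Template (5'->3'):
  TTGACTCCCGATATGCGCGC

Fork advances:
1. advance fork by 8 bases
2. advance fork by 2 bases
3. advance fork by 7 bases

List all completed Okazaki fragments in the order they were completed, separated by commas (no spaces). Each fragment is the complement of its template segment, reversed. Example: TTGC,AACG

Step 1: advance 8 -> fork_pos = 0 + 8 = 8. Reached multiple(s) of 5: 5 -> fragment 1 completed (1 total).
Step 2: advance 2 -> fork_pos = 8 + 2 = 10. Reached multiple(s) of 5: 10 -> fragment 2 completed (2 total).
Step 3: advance 7 -> fork_pos = 10 + 7 = 17. Reached multiple(s) of 5: 15 -> fragment 3 completed (3 total).
Final fork_pos = 17, so 3 fragment(s) are complete. Build each: template segment -> complement -> reverse.
Fragment 1: template[0:5] = TTGAC -> complement AACTG -> reversed GTCAA
Fragment 2: template[5:10] = TCCCG -> complement AGGGC -> reversed CGGGA
Fragment 3: template[10:15] = ATATG -> complement TATAC -> reversed CATAT

Answer: GTCAA,CGGGA,CATAT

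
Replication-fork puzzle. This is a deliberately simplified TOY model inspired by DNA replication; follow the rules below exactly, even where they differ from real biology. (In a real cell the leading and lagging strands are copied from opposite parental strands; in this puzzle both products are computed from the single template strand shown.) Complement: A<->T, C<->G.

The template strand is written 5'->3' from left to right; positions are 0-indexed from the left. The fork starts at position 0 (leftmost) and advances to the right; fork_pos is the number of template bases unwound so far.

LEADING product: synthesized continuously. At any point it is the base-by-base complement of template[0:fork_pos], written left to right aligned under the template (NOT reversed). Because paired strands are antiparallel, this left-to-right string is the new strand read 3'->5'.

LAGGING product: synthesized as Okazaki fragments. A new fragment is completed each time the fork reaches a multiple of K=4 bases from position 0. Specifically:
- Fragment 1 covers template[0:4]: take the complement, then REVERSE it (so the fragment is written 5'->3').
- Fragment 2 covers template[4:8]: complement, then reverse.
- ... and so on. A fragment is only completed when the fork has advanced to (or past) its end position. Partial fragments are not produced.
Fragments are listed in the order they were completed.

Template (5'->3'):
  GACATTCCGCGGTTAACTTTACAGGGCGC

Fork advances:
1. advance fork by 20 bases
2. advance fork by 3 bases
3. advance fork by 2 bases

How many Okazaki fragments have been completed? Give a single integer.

Step 1: advance 20 -> fork_pos = 0 + 20 = 20. Reached multiple(s) of 4: 4, 8, 12, 16, 20 -> fragments 1-5 completed (5 total).
Step 2: advance 3 -> fork_pos = 20 + 3 = 23. Next multiple of 4 is 24 (not reached); still 5 fragment(s).
Step 3: advance 2 -> fork_pos = 23 + 2 = 25. Reached multiple(s) of 4: 24 -> fragment 6 completed (6 total).
Check: final fork_pos = 25; the multiples of 4 that are <= 25 are 4..24 -> 25 // 4 = 6 completed fragment(s).

Answer: 6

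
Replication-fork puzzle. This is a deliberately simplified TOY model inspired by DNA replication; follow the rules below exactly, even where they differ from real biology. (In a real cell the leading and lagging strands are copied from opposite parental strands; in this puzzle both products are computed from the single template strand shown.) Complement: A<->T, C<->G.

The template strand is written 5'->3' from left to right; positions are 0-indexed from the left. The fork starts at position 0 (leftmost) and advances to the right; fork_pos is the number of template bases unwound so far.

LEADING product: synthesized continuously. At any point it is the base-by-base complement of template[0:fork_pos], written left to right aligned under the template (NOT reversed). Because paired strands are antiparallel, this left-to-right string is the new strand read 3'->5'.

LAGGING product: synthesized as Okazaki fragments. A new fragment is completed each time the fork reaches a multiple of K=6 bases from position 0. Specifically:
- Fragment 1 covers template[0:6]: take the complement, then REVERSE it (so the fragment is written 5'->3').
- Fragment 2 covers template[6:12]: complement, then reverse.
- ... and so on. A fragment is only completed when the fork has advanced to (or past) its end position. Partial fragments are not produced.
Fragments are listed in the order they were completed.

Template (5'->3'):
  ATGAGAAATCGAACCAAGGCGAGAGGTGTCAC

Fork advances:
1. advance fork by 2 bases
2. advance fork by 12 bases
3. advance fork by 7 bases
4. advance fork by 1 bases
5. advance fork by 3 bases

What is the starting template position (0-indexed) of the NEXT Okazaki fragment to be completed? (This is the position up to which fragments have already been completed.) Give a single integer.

Answer: 24

Derivation:
Step 1: advance 2 -> fork_pos = 0 + 2 = 2. Next multiple of 6 is 6 (not reached); still 0 fragment(s).
Step 2: advance 12 -> fork_pos = 2 + 12 = 14. Reached multiple(s) of 6: 6, 12 -> fragments 1-2 completed (2 total).
Step 3: advance 7 -> fork_pos = 14 + 7 = 21. Reached multiple(s) of 6: 18 -> fragment 3 completed (3 total).
Step 4: advance 1 -> fork_pos = 21 + 1 = 22. Next multiple of 6 is 24 (not reached); still 3 fragment(s).
Step 5: advance 3 -> fork_pos = 22 + 3 = 25. Reached multiple(s) of 6: 24 -> fragment 4 completed (4 total).
4 fragment(s) completed, covering template[0:24] (4 x 6 = 24). The next fragment, fragment 5, covers template[24:30], so it starts at position 24.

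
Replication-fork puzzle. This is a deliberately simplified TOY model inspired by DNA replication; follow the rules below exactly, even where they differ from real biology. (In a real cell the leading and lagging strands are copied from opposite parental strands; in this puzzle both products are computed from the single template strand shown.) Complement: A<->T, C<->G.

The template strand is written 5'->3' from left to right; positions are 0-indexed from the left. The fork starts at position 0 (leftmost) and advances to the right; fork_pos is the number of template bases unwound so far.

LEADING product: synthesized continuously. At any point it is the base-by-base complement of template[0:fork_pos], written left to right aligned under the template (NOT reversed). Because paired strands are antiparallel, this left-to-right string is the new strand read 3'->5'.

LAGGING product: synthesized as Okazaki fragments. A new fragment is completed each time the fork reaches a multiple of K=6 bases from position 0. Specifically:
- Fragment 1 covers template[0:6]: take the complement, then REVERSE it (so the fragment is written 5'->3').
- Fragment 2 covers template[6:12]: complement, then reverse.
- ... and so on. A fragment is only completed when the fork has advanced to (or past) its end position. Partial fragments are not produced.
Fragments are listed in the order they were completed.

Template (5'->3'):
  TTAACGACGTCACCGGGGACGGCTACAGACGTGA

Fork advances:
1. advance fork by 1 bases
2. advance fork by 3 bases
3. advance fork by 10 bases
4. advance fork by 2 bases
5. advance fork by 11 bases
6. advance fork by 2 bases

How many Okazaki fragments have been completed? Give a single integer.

Answer: 4

Derivation:
Step 1: advance 1 -> fork_pos = 0 + 1 = 1. Next multiple of 6 is 6 (not reached); still 0 fragment(s).
Step 2: advance 3 -> fork_pos = 1 + 3 = 4. Next multiple of 6 is 6 (not reached); still 0 fragment(s).
Step 3: advance 10 -> fork_pos = 4 + 10 = 14. Reached multiple(s) of 6: 6, 12 -> fragments 1-2 completed (2 total).
Step 4: advance 2 -> fork_pos = 14 + 2 = 16. Next multiple of 6 is 18 (not reached); still 2 fragment(s).
Step 5: advance 11 -> fork_pos = 16 + 11 = 27. Reached multiple(s) of 6: 18, 24 -> fragments 3-4 completed (4 total).
Step 6: advance 2 -> fork_pos = 27 + 2 = 29. Next multiple of 6 is 30 (not reached); still 4 fragment(s).
Check: final fork_pos = 29; the multiples of 6 that are <= 29 are 6..24 -> 29 // 6 = 4 completed fragment(s).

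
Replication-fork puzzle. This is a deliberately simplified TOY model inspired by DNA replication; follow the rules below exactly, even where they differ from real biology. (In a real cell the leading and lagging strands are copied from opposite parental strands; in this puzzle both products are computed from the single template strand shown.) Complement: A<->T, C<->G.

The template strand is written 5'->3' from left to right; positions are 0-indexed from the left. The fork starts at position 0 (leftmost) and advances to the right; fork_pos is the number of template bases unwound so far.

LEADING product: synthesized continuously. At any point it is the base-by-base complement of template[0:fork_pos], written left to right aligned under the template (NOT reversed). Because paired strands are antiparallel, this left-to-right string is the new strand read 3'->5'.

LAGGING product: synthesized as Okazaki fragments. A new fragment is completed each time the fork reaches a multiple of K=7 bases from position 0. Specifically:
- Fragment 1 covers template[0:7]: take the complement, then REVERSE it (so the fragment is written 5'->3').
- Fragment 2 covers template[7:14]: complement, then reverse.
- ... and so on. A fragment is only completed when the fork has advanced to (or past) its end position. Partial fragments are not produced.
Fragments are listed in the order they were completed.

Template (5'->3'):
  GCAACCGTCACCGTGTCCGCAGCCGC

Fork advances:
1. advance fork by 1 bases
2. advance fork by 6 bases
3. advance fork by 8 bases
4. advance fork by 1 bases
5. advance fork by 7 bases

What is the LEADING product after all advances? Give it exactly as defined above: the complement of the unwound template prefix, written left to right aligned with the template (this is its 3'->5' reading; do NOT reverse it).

Step 1: advance 1 -> fork_pos = 0 + 1 = 1.
Step 2: advance 6 -> fork_pos = 1 + 6 = 7.
Step 3: advance 8 -> fork_pos = 7 + 8 = 15.
Step 4: advance 1 -> fork_pos = 15 + 1 = 16.
Step 5: advance 7 -> fork_pos = 16 + 7 = 23.
Unwound prefix: template[0:23] = GCAACCGTCACCGTGTCCGCAGC
Complement it base by base (A<->T, C<->G), keeping left-to-right order:
  [0:5] GCAAC -> CGTTG
  [5:10] CGTCA -> GCAGT
  [10:15] CCGTG -> GGCAC
  [15:20] TCCGC -> AGGCG
  [20:23] AGC -> TCG
Concatenate: CGTTGGCAGTGGCACAGGCGTCG (length 23; written aligned with the template, i.e. 3'->5').

Answer: CGTTGGCAGTGGCACAGGCGTCG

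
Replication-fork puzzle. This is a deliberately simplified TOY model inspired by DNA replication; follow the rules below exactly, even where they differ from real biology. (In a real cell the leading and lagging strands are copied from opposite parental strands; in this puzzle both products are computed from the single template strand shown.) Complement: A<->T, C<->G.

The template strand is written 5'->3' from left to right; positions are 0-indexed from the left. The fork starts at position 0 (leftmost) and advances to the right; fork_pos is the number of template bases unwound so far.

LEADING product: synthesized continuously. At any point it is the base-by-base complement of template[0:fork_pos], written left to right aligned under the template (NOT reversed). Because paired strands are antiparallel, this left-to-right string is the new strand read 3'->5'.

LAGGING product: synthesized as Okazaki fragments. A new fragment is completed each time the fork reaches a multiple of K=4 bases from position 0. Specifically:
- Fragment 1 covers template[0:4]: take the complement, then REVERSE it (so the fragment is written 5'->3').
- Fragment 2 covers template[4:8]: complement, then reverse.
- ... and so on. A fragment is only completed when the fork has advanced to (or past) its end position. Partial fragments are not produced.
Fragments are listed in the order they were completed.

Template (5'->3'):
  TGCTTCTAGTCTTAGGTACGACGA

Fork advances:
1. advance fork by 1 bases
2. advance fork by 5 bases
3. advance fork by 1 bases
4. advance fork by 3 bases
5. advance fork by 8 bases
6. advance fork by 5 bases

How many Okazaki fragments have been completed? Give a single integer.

Answer: 5

Derivation:
Step 1: advance 1 -> fork_pos = 0 + 1 = 1. Next multiple of 4 is 4 (not reached); still 0 fragment(s).
Step 2: advance 5 -> fork_pos = 1 + 5 = 6. Reached multiple(s) of 4: 4 -> fragment 1 completed (1 total).
Step 3: advance 1 -> fork_pos = 6 + 1 = 7. Next multiple of 4 is 8 (not reached); still 1 fragment(s).
Step 4: advance 3 -> fork_pos = 7 + 3 = 10. Reached multiple(s) of 4: 8 -> fragment 2 completed (2 total).
Step 5: advance 8 -> fork_pos = 10 + 8 = 18. Reached multiple(s) of 4: 12, 16 -> fragments 3-4 completed (4 total).
Step 6: advance 5 -> fork_pos = 18 + 5 = 23. Reached multiple(s) of 4: 20 -> fragment 5 completed (5 total).
Check: final fork_pos = 23; the multiples of 4 that are <= 23 are 4..20 -> 23 // 4 = 5 completed fragment(s).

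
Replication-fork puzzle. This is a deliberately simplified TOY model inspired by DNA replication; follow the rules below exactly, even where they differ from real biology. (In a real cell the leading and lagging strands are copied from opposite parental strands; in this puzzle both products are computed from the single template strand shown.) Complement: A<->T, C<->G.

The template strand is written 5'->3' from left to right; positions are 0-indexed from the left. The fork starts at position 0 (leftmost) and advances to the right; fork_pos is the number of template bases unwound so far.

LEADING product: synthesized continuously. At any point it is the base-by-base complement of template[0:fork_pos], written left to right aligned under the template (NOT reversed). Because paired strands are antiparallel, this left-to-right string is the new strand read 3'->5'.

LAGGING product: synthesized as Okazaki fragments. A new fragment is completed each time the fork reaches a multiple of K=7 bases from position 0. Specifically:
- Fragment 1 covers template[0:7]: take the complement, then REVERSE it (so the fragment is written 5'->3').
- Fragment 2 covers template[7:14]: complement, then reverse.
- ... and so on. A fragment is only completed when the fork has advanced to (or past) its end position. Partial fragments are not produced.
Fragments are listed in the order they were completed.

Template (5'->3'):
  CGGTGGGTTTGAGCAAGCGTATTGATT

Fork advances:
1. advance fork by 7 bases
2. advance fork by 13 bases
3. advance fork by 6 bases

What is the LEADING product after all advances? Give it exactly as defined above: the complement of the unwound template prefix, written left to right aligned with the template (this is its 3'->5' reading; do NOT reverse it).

Step 1: advance 7 -> fork_pos = 0 + 7 = 7.
Step 2: advance 13 -> fork_pos = 7 + 13 = 20.
Step 3: advance 6 -> fork_pos = 20 + 6 = 26.
Unwound prefix: template[0:26] = CGGTGGGTTTGAGCAAGCGTATTGAT
Complement it base by base (A<->T, C<->G), keeping left-to-right order:
  [0:5] CGGTG -> GCCAC
  [5:10] GGTTT -> CCAAA
  [10:15] GAGCA -> CTCGT
  [15:20] AGCGT -> TCGCA
  [20:25] ATTGA -> TAACT
  [25:26] T -> A
Concatenate: GCCACCCAAACTCGTTCGCATAACTA (length 26; written aligned with the template, i.e. 3'->5').

Answer: GCCACCCAAACTCGTTCGCATAACTA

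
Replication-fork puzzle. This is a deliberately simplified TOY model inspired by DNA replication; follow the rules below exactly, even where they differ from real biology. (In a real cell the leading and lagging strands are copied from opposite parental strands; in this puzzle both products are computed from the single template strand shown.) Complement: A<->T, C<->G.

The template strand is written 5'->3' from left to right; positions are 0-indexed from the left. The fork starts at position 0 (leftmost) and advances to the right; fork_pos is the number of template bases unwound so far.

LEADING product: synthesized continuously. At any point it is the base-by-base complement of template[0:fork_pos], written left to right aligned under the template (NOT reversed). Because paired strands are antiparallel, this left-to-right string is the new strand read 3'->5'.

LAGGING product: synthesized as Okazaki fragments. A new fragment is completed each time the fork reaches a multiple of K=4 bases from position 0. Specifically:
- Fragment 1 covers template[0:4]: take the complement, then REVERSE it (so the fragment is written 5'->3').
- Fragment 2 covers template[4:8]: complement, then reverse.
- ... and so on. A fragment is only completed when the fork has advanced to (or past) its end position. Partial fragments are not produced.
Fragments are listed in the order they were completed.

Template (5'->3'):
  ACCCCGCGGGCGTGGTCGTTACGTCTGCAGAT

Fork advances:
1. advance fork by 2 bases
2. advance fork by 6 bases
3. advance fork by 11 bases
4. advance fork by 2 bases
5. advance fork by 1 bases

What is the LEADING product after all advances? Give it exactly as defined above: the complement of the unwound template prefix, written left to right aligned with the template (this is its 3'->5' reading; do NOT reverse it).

Answer: TGGGGCGCCCGCACCAGCAATG

Derivation:
Step 1: advance 2 -> fork_pos = 0 + 2 = 2.
Step 2: advance 6 -> fork_pos = 2 + 6 = 8.
Step 3: advance 11 -> fork_pos = 8 + 11 = 19.
Step 4: advance 2 -> fork_pos = 19 + 2 = 21.
Step 5: advance 1 -> fork_pos = 21 + 1 = 22.
Unwound prefix: template[0:22] = ACCCCGCGGGCGTGGTCGTTAC
Complement it base by base (A<->T, C<->G), keeping left-to-right order:
  [0:5] ACCCC -> TGGGG
  [5:10] GCGGG -> CGCCC
  [10:15] CGTGG -> GCACC
  [15:20] TCGTT -> AGCAA
  [20:22] AC -> TG
Concatenate: TGGGGCGCCCGCACCAGCAATG (length 22; written aligned with the template, i.e. 3'->5').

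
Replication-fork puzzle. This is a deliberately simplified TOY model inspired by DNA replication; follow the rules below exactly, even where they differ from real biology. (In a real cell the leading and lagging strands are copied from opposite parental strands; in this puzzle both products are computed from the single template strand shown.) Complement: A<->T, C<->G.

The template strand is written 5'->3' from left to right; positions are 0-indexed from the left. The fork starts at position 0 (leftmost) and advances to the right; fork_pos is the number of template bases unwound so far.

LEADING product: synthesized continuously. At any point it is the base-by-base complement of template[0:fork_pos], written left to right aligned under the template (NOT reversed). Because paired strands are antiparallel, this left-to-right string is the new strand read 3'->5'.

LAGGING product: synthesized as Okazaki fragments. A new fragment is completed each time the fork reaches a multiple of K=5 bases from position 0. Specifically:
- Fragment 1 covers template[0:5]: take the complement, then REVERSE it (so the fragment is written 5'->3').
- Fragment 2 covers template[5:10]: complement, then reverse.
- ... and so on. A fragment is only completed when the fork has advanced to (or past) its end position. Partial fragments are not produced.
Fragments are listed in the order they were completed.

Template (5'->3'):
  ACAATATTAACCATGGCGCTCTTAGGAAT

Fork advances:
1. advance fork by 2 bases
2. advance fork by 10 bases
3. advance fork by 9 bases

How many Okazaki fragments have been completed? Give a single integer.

Answer: 4

Derivation:
Step 1: advance 2 -> fork_pos = 0 + 2 = 2. Next multiple of 5 is 5 (not reached); still 0 fragment(s).
Step 2: advance 10 -> fork_pos = 2 + 10 = 12. Reached multiple(s) of 5: 5, 10 -> fragments 1-2 completed (2 total).
Step 3: advance 9 -> fork_pos = 12 + 9 = 21. Reached multiple(s) of 5: 15, 20 -> fragments 3-4 completed (4 total).
Check: final fork_pos = 21; the multiples of 5 that are <= 21 are 5..20 -> 21 // 5 = 4 completed fragment(s).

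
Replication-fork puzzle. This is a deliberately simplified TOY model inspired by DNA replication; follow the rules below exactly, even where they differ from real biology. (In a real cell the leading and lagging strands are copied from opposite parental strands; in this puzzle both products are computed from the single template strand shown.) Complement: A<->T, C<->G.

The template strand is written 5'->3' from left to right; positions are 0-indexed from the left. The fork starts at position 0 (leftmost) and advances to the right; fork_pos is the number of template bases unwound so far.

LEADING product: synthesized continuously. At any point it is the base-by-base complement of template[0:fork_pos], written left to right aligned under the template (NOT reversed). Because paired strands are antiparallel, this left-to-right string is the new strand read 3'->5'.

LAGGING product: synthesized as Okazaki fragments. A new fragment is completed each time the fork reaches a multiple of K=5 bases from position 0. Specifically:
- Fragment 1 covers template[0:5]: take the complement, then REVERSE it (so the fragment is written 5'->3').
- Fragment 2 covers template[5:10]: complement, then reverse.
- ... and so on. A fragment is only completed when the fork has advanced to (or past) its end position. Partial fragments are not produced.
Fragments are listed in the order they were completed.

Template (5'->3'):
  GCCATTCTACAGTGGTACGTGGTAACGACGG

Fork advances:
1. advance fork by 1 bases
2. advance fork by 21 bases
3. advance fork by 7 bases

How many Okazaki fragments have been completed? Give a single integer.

Answer: 5

Derivation:
Step 1: advance 1 -> fork_pos = 0 + 1 = 1. Next multiple of 5 is 5 (not reached); still 0 fragment(s).
Step 2: advance 21 -> fork_pos = 1 + 21 = 22. Reached multiple(s) of 5: 5, 10, 15, 20 -> fragments 1-4 completed (4 total).
Step 3: advance 7 -> fork_pos = 22 + 7 = 29. Reached multiple(s) of 5: 25 -> fragment 5 completed (5 total).
Check: final fork_pos = 29; the multiples of 5 that are <= 29 are 5..25 -> 29 // 5 = 5 completed fragment(s).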